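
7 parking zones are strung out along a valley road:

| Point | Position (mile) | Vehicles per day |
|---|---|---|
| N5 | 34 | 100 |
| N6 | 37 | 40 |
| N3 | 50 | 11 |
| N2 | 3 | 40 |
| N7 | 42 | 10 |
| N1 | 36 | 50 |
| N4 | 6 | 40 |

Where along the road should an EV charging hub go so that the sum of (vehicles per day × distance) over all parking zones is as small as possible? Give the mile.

For a sum of weighted absolute distances on a line, the optimum is the weighted median (not the mean). Total weight W = 291; half-weight = 145.5.
Sort by position and accumulate weight:
  mile 3 (N2, w=40) → cum 40
  mile 6 (N4, w=40) → cum 80
  mile 34 (N5, w=100) → cum 180  ≥ 145.5 → median here
  mile 36 (N1, w=50) → cum 230
  mile 37 (N6, w=40) → cum 270
  mile 42 (N7, w=10) → cum 280
  mile 50 (N3, w=11) → cum 291
Optimal location: mile 34.

x = 34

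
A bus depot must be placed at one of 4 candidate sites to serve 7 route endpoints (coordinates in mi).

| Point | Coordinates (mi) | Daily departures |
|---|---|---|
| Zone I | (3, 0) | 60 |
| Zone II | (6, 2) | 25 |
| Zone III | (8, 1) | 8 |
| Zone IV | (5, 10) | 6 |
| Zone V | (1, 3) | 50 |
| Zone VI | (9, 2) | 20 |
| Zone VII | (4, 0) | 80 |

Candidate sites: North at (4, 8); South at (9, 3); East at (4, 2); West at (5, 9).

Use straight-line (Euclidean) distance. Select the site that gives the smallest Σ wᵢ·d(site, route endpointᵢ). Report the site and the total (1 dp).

Total weighted distance at each candidate:
  North (4, 8): total = 1807.5
  South (9, 3): total = 1434.3
  East (4, 2): total = 683.6
  West (5, 9): total = 2050.5
Minimum is at East with total 683.6 mi.

East, total 683.6 mi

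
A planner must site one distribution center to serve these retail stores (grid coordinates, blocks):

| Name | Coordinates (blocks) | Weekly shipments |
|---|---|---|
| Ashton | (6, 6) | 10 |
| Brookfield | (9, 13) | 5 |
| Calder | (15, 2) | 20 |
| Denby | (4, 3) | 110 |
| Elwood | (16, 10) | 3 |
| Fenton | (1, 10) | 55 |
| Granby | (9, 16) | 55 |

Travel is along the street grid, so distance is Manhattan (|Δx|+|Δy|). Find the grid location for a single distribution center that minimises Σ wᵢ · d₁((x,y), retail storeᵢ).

Manhattan distance separates: Σwᵢ(|x−xᵢ|+|y−yᵢ|) = Σwᵢ|x−xᵢ| + Σwᵢ|y−yᵢ|, so x and y are optimised independently as 1-D weighted medians.
Total weight W = 258; half = 129.
x-coordinate, sorted with cumulative weight:
  x=1 (Fenton, w=55) cum 55
  x=4 (Denby, w=110) cum 165  ← median
  x=6 (Ashton, w=10) cum 175
  x=9 (Brookfield, w=5) cum 180
  x=9 (Granby, w=55) cum 235
  x=15 (Calder, w=20) cum 255
  x=16 (Elwood, w=3) cum 258
⇒ x* = 4
y-coordinate, sorted with cumulative weight:
  y=2 (Calder, w=20) cum 20
  y=3 (Denby, w=110) cum 130  ← median
  y=6 (Ashton, w=10) cum 140
  y=10 (Elwood, w=3) cum 143
  y=10 (Fenton, w=55) cum 198
  y=13 (Brookfield, w=5) cum 203
  y=16 (Granby, w=55) cum 258
⇒ y* = 3

(4, 3)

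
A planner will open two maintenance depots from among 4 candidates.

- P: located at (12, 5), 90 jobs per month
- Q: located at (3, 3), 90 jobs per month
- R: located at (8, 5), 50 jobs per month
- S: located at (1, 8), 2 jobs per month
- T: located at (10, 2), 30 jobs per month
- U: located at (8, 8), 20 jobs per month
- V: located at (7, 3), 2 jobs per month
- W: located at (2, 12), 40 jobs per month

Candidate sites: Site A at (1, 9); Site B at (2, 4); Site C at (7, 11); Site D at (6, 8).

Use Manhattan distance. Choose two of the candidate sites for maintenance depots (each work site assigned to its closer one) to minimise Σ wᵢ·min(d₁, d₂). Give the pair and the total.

Evaluate every pair (each demand assigned to the nearer of the two):
  {Site B, Site D}: total = 1922
  {Site A, Site B}: total = 2154
  {Site B, Site C}: total = 2162
  {Site A, Site D}: total = 2294
  {Site C, Site D}: total = 2382
  {Site A, Site C}: total = 2678
Best pair: {Site B, Site D} with total 1922.

{Site B, Site D}, total 1922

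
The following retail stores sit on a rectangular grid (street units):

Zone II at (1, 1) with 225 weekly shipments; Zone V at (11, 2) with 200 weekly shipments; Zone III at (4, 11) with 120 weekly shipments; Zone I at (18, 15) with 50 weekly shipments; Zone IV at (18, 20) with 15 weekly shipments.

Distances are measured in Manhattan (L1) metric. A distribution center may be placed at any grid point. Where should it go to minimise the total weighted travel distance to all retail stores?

Manhattan distance separates: Σwᵢ(|x−xᵢ|+|y−yᵢ|) = Σwᵢ|x−xᵢ| + Σwᵢ|y−yᵢ|, so x and y are optimised independently as 1-D weighted medians.
Total weight W = 610; half = 305.
x-coordinate, sorted with cumulative weight:
  x=1 (Zone II, w=225) cum 225
  x=4 (Zone III, w=120) cum 345  ← median
  x=11 (Zone V, w=200) cum 545
  x=18 (Zone I, w=50) cum 595
  x=18 (Zone IV, w=15) cum 610
⇒ x* = 4
y-coordinate, sorted with cumulative weight:
  y=1 (Zone II, w=225) cum 225
  y=2 (Zone V, w=200) cum 425  ← median
  y=11 (Zone III, w=120) cum 545
  y=15 (Zone I, w=50) cum 595
  y=20 (Zone IV, w=15) cum 610
⇒ y* = 2

(4, 2)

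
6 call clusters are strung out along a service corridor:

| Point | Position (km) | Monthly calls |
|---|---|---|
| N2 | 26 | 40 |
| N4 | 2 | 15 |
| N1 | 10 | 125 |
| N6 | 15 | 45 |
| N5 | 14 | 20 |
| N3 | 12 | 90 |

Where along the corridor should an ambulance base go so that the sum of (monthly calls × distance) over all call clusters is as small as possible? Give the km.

x = 12

For a sum of weighted absolute distances on a line, the optimum is the weighted median (not the mean). Total weight W = 335; half-weight = 167.5.
Sort by position and accumulate weight:
  km 2 (N4, w=15) → cum 15
  km 10 (N1, w=125) → cum 140
  km 12 (N3, w=90) → cum 230  ≥ 167.5 → median here
  km 14 (N5, w=20) → cum 250
  km 15 (N6, w=45) → cum 295
  km 26 (N2, w=40) → cum 335
Optimal location: km 12.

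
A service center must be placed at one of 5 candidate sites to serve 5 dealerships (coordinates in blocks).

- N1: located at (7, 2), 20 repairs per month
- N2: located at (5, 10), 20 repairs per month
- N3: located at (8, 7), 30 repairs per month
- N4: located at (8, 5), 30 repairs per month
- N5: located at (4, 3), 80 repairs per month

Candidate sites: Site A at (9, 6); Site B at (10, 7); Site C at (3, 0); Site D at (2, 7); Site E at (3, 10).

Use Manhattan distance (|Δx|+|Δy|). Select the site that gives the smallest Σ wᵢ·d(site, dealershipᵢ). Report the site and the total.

Site A, total 1040 blocks

Total weighted distance at each candidate:
  Site A (9, 6): total = 1040
  Site B (10, 7): total = 1300
  Site C (3, 0): total = 1340
  Site D (2, 7): total = 1220
  Site E (3, 10): total = 1460
Minimum is at Site A with total 1040 blocks.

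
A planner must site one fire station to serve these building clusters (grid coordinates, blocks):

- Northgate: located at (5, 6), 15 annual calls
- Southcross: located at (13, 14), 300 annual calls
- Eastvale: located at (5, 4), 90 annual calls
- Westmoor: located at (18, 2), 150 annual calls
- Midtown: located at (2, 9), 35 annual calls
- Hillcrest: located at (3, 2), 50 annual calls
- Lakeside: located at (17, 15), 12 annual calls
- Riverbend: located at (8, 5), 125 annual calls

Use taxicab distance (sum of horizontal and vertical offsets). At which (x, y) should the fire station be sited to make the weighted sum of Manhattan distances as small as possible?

Manhattan distance separates: Σwᵢ(|x−xᵢ|+|y−yᵢ|) = Σwᵢ|x−xᵢ| + Σwᵢ|y−yᵢ|, so x and y are optimised independently as 1-D weighted medians.
Total weight W = 777; half = 388.5.
x-coordinate, sorted with cumulative weight:
  x=2 (Midtown, w=35) cum 35
  x=3 (Hillcrest, w=50) cum 85
  x=5 (Northgate, w=15) cum 100
  x=5 (Eastvale, w=90) cum 190
  x=8 (Riverbend, w=125) cum 315
  x=13 (Southcross, w=300) cum 615  ← median
  x=17 (Lakeside, w=12) cum 627
  x=18 (Westmoor, w=150) cum 777
⇒ x* = 13
y-coordinate, sorted with cumulative weight:
  y=2 (Westmoor, w=150) cum 150
  y=2 (Hillcrest, w=50) cum 200
  y=4 (Eastvale, w=90) cum 290
  y=5 (Riverbend, w=125) cum 415  ← median
  y=6 (Northgate, w=15) cum 430
  y=9 (Midtown, w=35) cum 465
  y=14 (Southcross, w=300) cum 765
  y=15 (Lakeside, w=12) cum 777
⇒ y* = 5

(13, 5)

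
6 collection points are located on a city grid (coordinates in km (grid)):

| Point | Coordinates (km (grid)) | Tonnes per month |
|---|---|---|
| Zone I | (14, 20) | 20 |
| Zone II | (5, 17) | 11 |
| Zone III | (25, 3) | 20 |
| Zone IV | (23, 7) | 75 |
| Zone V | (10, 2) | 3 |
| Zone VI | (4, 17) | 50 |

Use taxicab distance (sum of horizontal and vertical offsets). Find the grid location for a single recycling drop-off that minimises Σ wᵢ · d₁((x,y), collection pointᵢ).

Manhattan distance separates: Σwᵢ(|x−xᵢ|+|y−yᵢ|) = Σwᵢ|x−xᵢ| + Σwᵢ|y−yᵢ|, so x and y are optimised independently as 1-D weighted medians.
Total weight W = 179; half = 89.5.
x-coordinate, sorted with cumulative weight:
  x=4 (Zone VI, w=50) cum 50
  x=5 (Zone II, w=11) cum 61
  x=10 (Zone V, w=3) cum 64
  x=14 (Zone I, w=20) cum 84
  x=23 (Zone IV, w=75) cum 159  ← median
  x=25 (Zone III, w=20) cum 179
⇒ x* = 23
y-coordinate, sorted with cumulative weight:
  y=2 (Zone V, w=3) cum 3
  y=3 (Zone III, w=20) cum 23
  y=7 (Zone IV, w=75) cum 98  ← median
  y=17 (Zone II, w=11) cum 109
  y=17 (Zone VI, w=50) cum 159
  y=20 (Zone I, w=20) cum 179
⇒ y* = 7

(23, 7)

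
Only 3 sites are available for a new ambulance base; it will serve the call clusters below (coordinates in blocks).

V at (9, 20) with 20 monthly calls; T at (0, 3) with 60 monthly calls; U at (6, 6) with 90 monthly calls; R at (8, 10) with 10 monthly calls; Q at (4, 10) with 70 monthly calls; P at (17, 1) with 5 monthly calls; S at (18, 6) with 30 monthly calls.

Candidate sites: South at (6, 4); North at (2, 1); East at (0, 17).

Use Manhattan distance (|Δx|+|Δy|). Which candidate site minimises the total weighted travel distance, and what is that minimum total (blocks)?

South, total 2110 blocks

Total weighted distance at each candidate:
  South (6, 4): total = 2110
  North (2, 1): total = 3195
  East (0, 17): total = 4565
Minimum is at South with total 2110 blocks.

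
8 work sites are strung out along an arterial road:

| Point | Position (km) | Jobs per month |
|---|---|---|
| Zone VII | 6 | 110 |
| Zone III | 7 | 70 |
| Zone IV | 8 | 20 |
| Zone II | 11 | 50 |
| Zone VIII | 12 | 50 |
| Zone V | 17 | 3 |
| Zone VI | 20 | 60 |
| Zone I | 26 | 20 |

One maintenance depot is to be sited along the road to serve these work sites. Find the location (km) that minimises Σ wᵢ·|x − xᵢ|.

x = 8

For a sum of weighted absolute distances on a line, the optimum is the weighted median (not the mean). Total weight W = 383; half-weight = 191.5.
Sort by position and accumulate weight:
  km 6 (Zone VII, w=110) → cum 110
  km 7 (Zone III, w=70) → cum 180
  km 8 (Zone IV, w=20) → cum 200  ≥ 191.5 → median here
  km 11 (Zone II, w=50) → cum 250
  km 12 (Zone VIII, w=50) → cum 300
  km 17 (Zone V, w=3) → cum 303
  km 20 (Zone VI, w=60) → cum 363
  km 26 (Zone I, w=20) → cum 383
Optimal location: km 8.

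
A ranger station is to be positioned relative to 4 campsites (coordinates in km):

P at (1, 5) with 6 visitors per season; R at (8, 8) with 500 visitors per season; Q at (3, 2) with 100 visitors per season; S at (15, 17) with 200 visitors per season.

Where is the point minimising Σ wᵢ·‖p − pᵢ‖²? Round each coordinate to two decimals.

(9.06, 9.47)

The minimiser of Σwᵢ‖p−pᵢ‖² is the weighted centroid p* = (Σwᵢpᵢ)/(Σwᵢ).
Σwᵢ = 806.
Σwᵢxᵢ = 6·1 + 500·8 + 100·3 + 200·15 = 7306.
Σwᵢyᵢ = 6·5 + 500·8 + 100·2 + 200·17 = 7630.
x* = 7306/806 = 9.06, y* = 7630/806 = 9.47.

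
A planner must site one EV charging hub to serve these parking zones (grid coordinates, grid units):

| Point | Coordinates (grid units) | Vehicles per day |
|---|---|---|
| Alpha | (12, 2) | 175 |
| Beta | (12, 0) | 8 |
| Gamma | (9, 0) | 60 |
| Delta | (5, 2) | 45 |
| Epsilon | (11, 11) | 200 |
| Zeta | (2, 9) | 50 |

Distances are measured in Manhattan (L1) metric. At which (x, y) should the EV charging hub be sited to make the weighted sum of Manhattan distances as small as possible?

(11, 2)

Manhattan distance separates: Σwᵢ(|x−xᵢ|+|y−yᵢ|) = Σwᵢ|x−xᵢ| + Σwᵢ|y−yᵢ|, so x and y are optimised independently as 1-D weighted medians.
Total weight W = 538; half = 269.
x-coordinate, sorted with cumulative weight:
  x=2 (Zeta, w=50) cum 50
  x=5 (Delta, w=45) cum 95
  x=9 (Gamma, w=60) cum 155
  x=11 (Epsilon, w=200) cum 355  ← median
  x=12 (Alpha, w=175) cum 530
  x=12 (Beta, w=8) cum 538
⇒ x* = 11
y-coordinate, sorted with cumulative weight:
  y=0 (Beta, w=8) cum 8
  y=0 (Gamma, w=60) cum 68
  y=2 (Alpha, w=175) cum 243
  y=2 (Delta, w=45) cum 288  ← median
  y=9 (Zeta, w=50) cum 338
  y=11 (Epsilon, w=200) cum 538
⇒ y* = 2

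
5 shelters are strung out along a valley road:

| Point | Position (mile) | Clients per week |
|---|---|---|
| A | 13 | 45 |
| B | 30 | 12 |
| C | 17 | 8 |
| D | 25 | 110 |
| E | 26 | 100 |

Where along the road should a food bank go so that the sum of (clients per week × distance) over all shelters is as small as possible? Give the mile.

For a sum of weighted absolute distances on a line, the optimum is the weighted median (not the mean). Total weight W = 275; half-weight = 137.5.
Sort by position and accumulate weight:
  mile 13 (A, w=45) → cum 45
  mile 17 (C, w=8) → cum 53
  mile 25 (D, w=110) → cum 163  ≥ 137.5 → median here
  mile 26 (E, w=100) → cum 263
  mile 30 (B, w=12) → cum 275
Optimal location: mile 25.

x = 25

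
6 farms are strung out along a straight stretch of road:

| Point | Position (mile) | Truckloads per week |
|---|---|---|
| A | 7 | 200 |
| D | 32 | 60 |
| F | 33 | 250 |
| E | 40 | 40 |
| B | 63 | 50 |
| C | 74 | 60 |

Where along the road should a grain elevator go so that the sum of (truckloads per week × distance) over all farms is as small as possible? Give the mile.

x = 33

For a sum of weighted absolute distances on a line, the optimum is the weighted median (not the mean). Total weight W = 660; half-weight = 330.
Sort by position and accumulate weight:
  mile 7 (A, w=200) → cum 200
  mile 32 (D, w=60) → cum 260
  mile 33 (F, w=250) → cum 510  ≥ 330 → median here
  mile 40 (E, w=40) → cum 550
  mile 63 (B, w=50) → cum 600
  mile 74 (C, w=60) → cum 660
Optimal location: mile 33.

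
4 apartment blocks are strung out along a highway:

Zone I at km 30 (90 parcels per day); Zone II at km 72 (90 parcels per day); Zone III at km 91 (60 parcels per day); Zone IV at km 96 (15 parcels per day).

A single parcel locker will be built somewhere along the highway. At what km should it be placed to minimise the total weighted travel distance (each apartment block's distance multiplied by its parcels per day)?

x = 72

For a sum of weighted absolute distances on a line, the optimum is the weighted median (not the mean). Total weight W = 255; half-weight = 127.5.
Sort by position and accumulate weight:
  km 30 (Zone I, w=90) → cum 90
  km 72 (Zone II, w=90) → cum 180  ≥ 127.5 → median here
  km 91 (Zone III, w=60) → cum 240
  km 96 (Zone IV, w=15) → cum 255
Optimal location: km 72.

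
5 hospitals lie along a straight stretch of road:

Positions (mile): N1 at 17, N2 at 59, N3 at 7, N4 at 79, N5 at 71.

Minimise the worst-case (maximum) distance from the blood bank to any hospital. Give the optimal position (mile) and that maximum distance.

location 43, max distance 36

The 1-center on a line is the midpoint of the two extreme points: leftmost at 7, rightmost at 79.
Optimal location = (7 + 79)/2 = 43; maximum distance = (79 − 7)/2 = 36.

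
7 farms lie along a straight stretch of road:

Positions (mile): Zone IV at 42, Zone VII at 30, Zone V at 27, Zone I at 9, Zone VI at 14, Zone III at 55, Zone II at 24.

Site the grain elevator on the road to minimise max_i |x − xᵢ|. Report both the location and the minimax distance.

location 32, max distance 23

The 1-center on a line is the midpoint of the two extreme points: leftmost at 9, rightmost at 55.
Optimal location = (9 + 55)/2 = 32; maximum distance = (55 − 9)/2 = 23.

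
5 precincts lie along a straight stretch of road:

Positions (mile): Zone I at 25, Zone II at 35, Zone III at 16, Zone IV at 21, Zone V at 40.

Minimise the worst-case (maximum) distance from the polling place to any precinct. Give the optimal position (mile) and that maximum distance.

The 1-center on a line is the midpoint of the two extreme points: leftmost at 16, rightmost at 40.
Optimal location = (16 + 40)/2 = 28; maximum distance = (40 − 16)/2 = 12.

location 28, max distance 12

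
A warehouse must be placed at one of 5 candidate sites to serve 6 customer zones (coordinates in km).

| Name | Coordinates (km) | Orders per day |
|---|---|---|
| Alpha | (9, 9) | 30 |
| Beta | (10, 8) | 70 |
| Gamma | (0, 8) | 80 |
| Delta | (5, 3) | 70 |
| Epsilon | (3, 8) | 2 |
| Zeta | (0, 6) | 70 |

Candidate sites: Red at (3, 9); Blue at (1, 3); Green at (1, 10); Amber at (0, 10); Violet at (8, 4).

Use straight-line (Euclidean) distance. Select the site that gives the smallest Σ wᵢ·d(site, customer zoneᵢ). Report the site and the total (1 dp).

Red, total 1669.7 km

Total weighted distance at each candidate:
  Red (3, 9): total = 1669.7
  Blue (1, 3): total = 1940.7
  Green (1, 10): total = 1924.8
  Amber (0, 10): total = 2034.9
  Violet (8, 4): total = 1993.0
Minimum is at Red with total 1669.7 km.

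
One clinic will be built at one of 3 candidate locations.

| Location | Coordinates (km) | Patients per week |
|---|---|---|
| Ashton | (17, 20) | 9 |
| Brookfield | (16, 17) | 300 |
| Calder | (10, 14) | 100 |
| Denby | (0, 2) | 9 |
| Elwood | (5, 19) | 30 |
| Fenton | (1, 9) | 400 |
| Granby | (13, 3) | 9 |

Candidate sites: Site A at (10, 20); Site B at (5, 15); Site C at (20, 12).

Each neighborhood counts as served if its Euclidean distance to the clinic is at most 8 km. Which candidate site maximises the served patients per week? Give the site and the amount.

Coverage radius r = 8 km; a point is covered iff (Δx)²+(Δy)² ≤ 8² = 64.
  Site A (10, 20): covers {Ashton, Brookfield, Calder, Elwood} → 439
  Site B (5, 15): covers {Calder, Elwood, Fenton} → 530
  Site C (20, 12): covers {Brookfield} → 300
Maximum coverage at Site B: 530 patients per week.

Site B, covering 530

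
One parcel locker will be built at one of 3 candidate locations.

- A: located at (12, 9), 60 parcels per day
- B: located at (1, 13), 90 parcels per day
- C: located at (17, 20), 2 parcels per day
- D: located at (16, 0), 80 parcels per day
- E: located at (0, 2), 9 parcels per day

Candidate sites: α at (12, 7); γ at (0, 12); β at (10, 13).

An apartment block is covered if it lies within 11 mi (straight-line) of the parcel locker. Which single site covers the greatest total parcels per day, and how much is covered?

Coverage radius r = 11 mi; a point is covered iff (Δx)²+(Δy)² ≤ 11² = 121.
  α (12, 7): covers {A, D} → 140
  γ (0, 12): covers {B, E} → 99
  β (10, 13): covers {A, B, C} → 152
Maximum coverage at β: 152 parcels per day.

β, covering 152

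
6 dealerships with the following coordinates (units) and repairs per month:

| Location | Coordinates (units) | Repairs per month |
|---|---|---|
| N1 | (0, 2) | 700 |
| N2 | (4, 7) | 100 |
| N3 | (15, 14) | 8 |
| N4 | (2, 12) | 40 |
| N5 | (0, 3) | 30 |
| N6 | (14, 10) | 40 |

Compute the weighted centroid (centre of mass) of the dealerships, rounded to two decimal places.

(1.26, 3.47)

The minimiser of Σwᵢ‖p−pᵢ‖² is the weighted centroid p* = (Σwᵢpᵢ)/(Σwᵢ).
Σwᵢ = 918.
Σwᵢxᵢ = 700·0 + 100·4 + 8·15 + 40·2 + 30·0 + 40·14 = 1160.
Σwᵢyᵢ = 700·2 + 100·7 + 8·14 + 40·12 + 30·3 + 40·10 = 3182.
x* = 1160/918 = 1.26, y* = 3182/918 = 3.47.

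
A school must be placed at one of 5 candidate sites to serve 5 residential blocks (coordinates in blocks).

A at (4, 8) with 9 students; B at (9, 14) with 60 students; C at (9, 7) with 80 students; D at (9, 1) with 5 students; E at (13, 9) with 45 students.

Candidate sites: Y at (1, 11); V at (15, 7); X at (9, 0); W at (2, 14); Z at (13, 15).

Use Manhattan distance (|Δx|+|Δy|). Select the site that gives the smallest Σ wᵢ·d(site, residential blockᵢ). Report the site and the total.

V, total 1608 blocks

Total weighted distance at each candidate:
  Y (1, 11): total = 2394
  V (15, 7): total = 1608
  X (9, 0): total = 2107
  W (2, 14): total = 2432
  Z (13, 15): total = 1764
Minimum is at V with total 1608 blocks.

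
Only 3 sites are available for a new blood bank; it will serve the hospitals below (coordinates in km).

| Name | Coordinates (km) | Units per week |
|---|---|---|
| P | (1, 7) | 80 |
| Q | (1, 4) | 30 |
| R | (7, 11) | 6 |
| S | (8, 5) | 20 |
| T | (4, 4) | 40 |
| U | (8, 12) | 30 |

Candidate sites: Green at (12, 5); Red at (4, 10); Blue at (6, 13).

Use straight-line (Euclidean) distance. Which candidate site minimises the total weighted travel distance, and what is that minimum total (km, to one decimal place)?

Total weighted distance at each candidate:
  Green (12, 5): total = 1917.0
  Red (4, 10): total = 1061.9
  Blue (6, 13): total = 1547.9
Minimum is at Red with total 1061.9 km.

Red, total 1061.9 km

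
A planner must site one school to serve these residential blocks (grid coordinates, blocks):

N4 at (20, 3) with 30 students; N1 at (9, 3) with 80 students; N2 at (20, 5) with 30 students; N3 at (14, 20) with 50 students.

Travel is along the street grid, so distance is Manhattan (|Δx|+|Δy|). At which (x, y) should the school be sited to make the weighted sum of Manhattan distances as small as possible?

Manhattan distance separates: Σwᵢ(|x−xᵢ|+|y−yᵢ|) = Σwᵢ|x−xᵢ| + Σwᵢ|y−yᵢ|, so x and y are optimised independently as 1-D weighted medians.
Total weight W = 190; half = 95.
x-coordinate, sorted with cumulative weight:
  x=9 (N1, w=80) cum 80
  x=14 (N3, w=50) cum 130  ← median
  x=20 (N4, w=30) cum 160
  x=20 (N2, w=30) cum 190
⇒ x* = 14
y-coordinate, sorted with cumulative weight:
  y=3 (N4, w=30) cum 30
  y=3 (N1, w=80) cum 110  ← median
  y=5 (N2, w=30) cum 140
  y=20 (N3, w=50) cum 190
⇒ y* = 3

(14, 3)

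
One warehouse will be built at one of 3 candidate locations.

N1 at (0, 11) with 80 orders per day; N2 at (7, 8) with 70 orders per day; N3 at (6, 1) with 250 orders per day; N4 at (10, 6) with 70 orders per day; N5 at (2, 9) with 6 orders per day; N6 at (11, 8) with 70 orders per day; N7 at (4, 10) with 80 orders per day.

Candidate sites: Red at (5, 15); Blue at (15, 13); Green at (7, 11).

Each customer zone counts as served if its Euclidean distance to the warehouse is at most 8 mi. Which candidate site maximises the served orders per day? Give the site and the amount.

Green, covering 376

Coverage radius r = 8 mi; a point is covered iff (Δx)²+(Δy)² ≤ 8² = 64.
  Red (5, 15): covers {N1, N2, N5, N7} → 236
  Blue (15, 13): covers {N6} → 70
  Green (7, 11): covers {N1, N2, N4, N5, N6, N7} → 376
Maximum coverage at Green: 376 orders per day.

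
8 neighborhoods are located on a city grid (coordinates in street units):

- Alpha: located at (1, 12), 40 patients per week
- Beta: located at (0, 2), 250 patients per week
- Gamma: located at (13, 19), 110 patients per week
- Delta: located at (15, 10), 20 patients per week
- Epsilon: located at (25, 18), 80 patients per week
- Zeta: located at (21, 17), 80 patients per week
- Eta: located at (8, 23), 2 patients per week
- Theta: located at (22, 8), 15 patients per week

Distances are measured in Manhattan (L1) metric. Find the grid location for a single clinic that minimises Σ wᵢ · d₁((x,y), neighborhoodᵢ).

Manhattan distance separates: Σwᵢ(|x−xᵢ|+|y−yᵢ|) = Σwᵢ|x−xᵢ| + Σwᵢ|y−yᵢ|, so x and y are optimised independently as 1-D weighted medians.
Total weight W = 597; half = 298.5.
x-coordinate, sorted with cumulative weight:
  x=0 (Beta, w=250) cum 250
  x=1 (Alpha, w=40) cum 290
  x=8 (Eta, w=2) cum 292
  x=13 (Gamma, w=110) cum 402  ← median
  x=15 (Delta, w=20) cum 422
  x=21 (Zeta, w=80) cum 502
  x=22 (Theta, w=15) cum 517
  x=25 (Epsilon, w=80) cum 597
⇒ x* = 13
y-coordinate, sorted with cumulative weight:
  y=2 (Beta, w=250) cum 250
  y=8 (Theta, w=15) cum 265
  y=10 (Delta, w=20) cum 285
  y=12 (Alpha, w=40) cum 325  ← median
  y=17 (Zeta, w=80) cum 405
  y=18 (Epsilon, w=80) cum 485
  y=19 (Gamma, w=110) cum 595
  y=23 (Eta, w=2) cum 597
⇒ y* = 12

(13, 12)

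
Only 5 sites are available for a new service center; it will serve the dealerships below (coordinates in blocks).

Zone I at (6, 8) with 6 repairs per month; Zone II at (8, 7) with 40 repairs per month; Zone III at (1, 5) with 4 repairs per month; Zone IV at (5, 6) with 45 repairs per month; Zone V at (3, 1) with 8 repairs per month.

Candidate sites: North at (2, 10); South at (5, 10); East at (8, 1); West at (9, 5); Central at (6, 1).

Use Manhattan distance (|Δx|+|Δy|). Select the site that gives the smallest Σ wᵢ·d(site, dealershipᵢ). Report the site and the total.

West, total 493 blocks

Total weighted distance at each candidate:
  North (2, 10): total = 815
  South (5, 10): total = 562
  East (8, 1): total = 738
  West (9, 5): total = 493
  Central (6, 1): total = 692
Minimum is at West with total 493 blocks.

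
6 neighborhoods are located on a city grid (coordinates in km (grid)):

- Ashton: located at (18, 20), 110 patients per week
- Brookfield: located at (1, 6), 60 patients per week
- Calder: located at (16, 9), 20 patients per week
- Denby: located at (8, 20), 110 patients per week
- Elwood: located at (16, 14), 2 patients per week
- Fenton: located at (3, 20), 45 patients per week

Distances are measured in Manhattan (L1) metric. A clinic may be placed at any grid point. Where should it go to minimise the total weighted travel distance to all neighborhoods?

Manhattan distance separates: Σwᵢ(|x−xᵢ|+|y−yᵢ|) = Σwᵢ|x−xᵢ| + Σwᵢ|y−yᵢ|, so x and y are optimised independently as 1-D weighted medians.
Total weight W = 347; half = 173.5.
x-coordinate, sorted with cumulative weight:
  x=1 (Brookfield, w=60) cum 60
  x=3 (Fenton, w=45) cum 105
  x=8 (Denby, w=110) cum 215  ← median
  x=16 (Calder, w=20) cum 235
  x=16 (Elwood, w=2) cum 237
  x=18 (Ashton, w=110) cum 347
⇒ x* = 8
y-coordinate, sorted with cumulative weight:
  y=6 (Brookfield, w=60) cum 60
  y=9 (Calder, w=20) cum 80
  y=14 (Elwood, w=2) cum 82
  y=20 (Ashton, w=110) cum 192  ← median
  y=20 (Denby, w=110) cum 302
  y=20 (Fenton, w=45) cum 347
⇒ y* = 20

(8, 20)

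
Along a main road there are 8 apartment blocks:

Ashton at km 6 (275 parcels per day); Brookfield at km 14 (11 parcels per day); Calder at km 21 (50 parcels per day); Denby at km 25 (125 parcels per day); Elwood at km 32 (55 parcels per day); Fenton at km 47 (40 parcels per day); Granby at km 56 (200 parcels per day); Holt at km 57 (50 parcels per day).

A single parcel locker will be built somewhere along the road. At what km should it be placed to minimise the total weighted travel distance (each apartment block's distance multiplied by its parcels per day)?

For a sum of weighted absolute distances on a line, the optimum is the weighted median (not the mean). Total weight W = 806; half-weight = 403.
Sort by position and accumulate weight:
  km 6 (Ashton, w=275) → cum 275
  km 14 (Brookfield, w=11) → cum 286
  km 21 (Calder, w=50) → cum 336
  km 25 (Denby, w=125) → cum 461  ≥ 403 → median here
  km 32 (Elwood, w=55) → cum 516
  km 47 (Fenton, w=40) → cum 556
  km 56 (Granby, w=200) → cum 756
  km 57 (Holt, w=50) → cum 806
Optimal location: km 25.

x = 25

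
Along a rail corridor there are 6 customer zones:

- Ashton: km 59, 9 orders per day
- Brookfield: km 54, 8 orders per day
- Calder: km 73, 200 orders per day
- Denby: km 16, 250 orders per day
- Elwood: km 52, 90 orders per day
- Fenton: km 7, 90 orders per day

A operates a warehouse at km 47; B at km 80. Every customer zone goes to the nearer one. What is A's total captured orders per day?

The indifferent point is the midpoint (47+80)/2 = 63.5; customer zones left of it (closer to A at 47) go to A, those right go to B.
  Fenton at 7 (w=90) → A
  Denby at 16 (w=250) → A
  Elwood at 52 (w=90) → A
  Brookfield at 54 (w=8) → A
  Ashton at 59 (w=9) → A
  Calder at 73 (w=200) → B
A captures 447; B captures 200.

447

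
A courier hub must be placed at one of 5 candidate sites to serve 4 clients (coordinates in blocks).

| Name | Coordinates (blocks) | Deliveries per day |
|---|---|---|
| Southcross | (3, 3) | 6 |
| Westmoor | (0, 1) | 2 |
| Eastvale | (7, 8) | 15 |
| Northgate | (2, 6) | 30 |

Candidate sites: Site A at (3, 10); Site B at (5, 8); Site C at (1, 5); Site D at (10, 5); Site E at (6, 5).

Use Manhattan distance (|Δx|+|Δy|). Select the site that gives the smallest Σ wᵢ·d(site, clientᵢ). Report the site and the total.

Total weighted distance at each candidate:
  Site A (3, 10): total = 306
  Site B (5, 8): total = 246
  Site C (1, 5): total = 229
  Site D (10, 5): total = 442
  Site E (6, 5): total = 260
Minimum is at Site C with total 229 blocks.

Site C, total 229 blocks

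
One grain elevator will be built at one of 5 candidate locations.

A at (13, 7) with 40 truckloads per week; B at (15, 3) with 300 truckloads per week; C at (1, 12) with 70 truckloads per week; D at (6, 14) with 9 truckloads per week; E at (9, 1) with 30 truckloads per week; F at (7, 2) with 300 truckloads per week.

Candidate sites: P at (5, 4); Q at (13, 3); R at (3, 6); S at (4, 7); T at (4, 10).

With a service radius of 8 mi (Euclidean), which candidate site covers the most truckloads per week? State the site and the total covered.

Q, covering 670

Coverage radius r = 8 mi; a point is covered iff (Δx)²+(Δy)² ≤ 8² = 64.
  P (5, 4): covers {E, F} → 330
  Q (13, 3): covers {A, B, E, F} → 670
  R (3, 6): covers {C, E, F} → 400
  S (4, 7): covers {C, D, E, F} → 409
  T (4, 10): covers {C, D} → 79
Maximum coverage at Q: 670 truckloads per week.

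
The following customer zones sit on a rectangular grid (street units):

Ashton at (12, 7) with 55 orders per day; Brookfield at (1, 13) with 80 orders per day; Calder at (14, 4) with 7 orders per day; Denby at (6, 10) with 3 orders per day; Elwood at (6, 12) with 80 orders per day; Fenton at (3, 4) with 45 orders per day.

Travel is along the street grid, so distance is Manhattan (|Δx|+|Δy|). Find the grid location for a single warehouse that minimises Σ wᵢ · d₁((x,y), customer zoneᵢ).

(6, 12)

Manhattan distance separates: Σwᵢ(|x−xᵢ|+|y−yᵢ|) = Σwᵢ|x−xᵢ| + Σwᵢ|y−yᵢ|, so x and y are optimised independently as 1-D weighted medians.
Total weight W = 270; half = 135.
x-coordinate, sorted with cumulative weight:
  x=1 (Brookfield, w=80) cum 80
  x=3 (Fenton, w=45) cum 125
  x=6 (Denby, w=3) cum 128
  x=6 (Elwood, w=80) cum 208  ← median
  x=12 (Ashton, w=55) cum 263
  x=14 (Calder, w=7) cum 270
⇒ x* = 6
y-coordinate, sorted with cumulative weight:
  y=4 (Calder, w=7) cum 7
  y=4 (Fenton, w=45) cum 52
  y=7 (Ashton, w=55) cum 107
  y=10 (Denby, w=3) cum 110
  y=12 (Elwood, w=80) cum 190  ← median
  y=13 (Brookfield, w=80) cum 270
⇒ y* = 12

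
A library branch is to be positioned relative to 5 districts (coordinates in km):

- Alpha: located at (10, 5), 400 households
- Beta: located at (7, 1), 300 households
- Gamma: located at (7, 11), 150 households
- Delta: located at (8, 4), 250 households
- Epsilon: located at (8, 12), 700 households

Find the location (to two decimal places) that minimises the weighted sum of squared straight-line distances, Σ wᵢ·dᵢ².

(8.19, 7.42)

The minimiser of Σwᵢ‖p−pᵢ‖² is the weighted centroid p* = (Σwᵢpᵢ)/(Σwᵢ).
Σwᵢ = 1800.
Σwᵢxᵢ = 400·10 + 300·7 + 150·7 + 250·8 + 700·8 = 14750.
Σwᵢyᵢ = 400·5 + 300·1 + 150·11 + 250·4 + 700·12 = 13350.
x* = 14750/1800 = 8.19, y* = 13350/1800 = 7.42.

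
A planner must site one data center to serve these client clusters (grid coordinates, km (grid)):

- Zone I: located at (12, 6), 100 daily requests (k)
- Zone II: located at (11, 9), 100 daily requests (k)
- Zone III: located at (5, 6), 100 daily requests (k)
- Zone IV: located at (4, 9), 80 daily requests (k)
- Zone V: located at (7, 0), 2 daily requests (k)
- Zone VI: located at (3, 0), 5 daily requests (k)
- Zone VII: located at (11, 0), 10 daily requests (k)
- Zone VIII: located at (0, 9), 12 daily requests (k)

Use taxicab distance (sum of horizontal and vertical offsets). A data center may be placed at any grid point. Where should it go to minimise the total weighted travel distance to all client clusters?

(11, 6)

Manhattan distance separates: Σwᵢ(|x−xᵢ|+|y−yᵢ|) = Σwᵢ|x−xᵢ| + Σwᵢ|y−yᵢ|, so x and y are optimised independently as 1-D weighted medians.
Total weight W = 409; half = 204.5.
x-coordinate, sorted with cumulative weight:
  x=0 (Zone VIII, w=12) cum 12
  x=3 (Zone VI, w=5) cum 17
  x=4 (Zone IV, w=80) cum 97
  x=5 (Zone III, w=100) cum 197
  x=7 (Zone V, w=2) cum 199
  x=11 (Zone II, w=100) cum 299  ← median
  x=11 (Zone VII, w=10) cum 309
  x=12 (Zone I, w=100) cum 409
⇒ x* = 11
y-coordinate, sorted with cumulative weight:
  y=0 (Zone V, w=2) cum 2
  y=0 (Zone VI, w=5) cum 7
  y=0 (Zone VII, w=10) cum 17
  y=6 (Zone I, w=100) cum 117
  y=6 (Zone III, w=100) cum 217  ← median
  y=9 (Zone II, w=100) cum 317
  y=9 (Zone IV, w=80) cum 397
  y=9 (Zone VIII, w=12) cum 409
⇒ y* = 6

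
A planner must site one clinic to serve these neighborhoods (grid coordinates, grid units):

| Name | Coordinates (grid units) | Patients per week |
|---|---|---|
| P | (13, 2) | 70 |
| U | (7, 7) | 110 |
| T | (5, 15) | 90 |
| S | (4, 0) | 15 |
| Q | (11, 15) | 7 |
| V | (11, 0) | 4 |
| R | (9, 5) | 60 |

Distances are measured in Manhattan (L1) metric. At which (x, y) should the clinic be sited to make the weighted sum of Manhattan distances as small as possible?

Manhattan distance separates: Σwᵢ(|x−xᵢ|+|y−yᵢ|) = Σwᵢ|x−xᵢ| + Σwᵢ|y−yᵢ|, so x and y are optimised independently as 1-D weighted medians.
Total weight W = 356; half = 178.
x-coordinate, sorted with cumulative weight:
  x=4 (S, w=15) cum 15
  x=5 (T, w=90) cum 105
  x=7 (U, w=110) cum 215  ← median
  x=9 (R, w=60) cum 275
  x=11 (Q, w=7) cum 282
  x=11 (V, w=4) cum 286
  x=13 (P, w=70) cum 356
⇒ x* = 7
y-coordinate, sorted with cumulative weight:
  y=0 (S, w=15) cum 15
  y=0 (V, w=4) cum 19
  y=2 (P, w=70) cum 89
  y=5 (R, w=60) cum 149
  y=7 (U, w=110) cum 259  ← median
  y=15 (T, w=90) cum 349
  y=15 (Q, w=7) cum 356
⇒ y* = 7

(7, 7)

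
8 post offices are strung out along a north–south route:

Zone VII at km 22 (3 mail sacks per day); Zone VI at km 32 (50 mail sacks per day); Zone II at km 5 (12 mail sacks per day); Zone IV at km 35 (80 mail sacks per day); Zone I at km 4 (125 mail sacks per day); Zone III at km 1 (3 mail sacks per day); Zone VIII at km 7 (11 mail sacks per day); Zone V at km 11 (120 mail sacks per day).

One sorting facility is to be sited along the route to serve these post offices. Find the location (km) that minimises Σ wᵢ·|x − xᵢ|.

For a sum of weighted absolute distances on a line, the optimum is the weighted median (not the mean). Total weight W = 404; half-weight = 202.
Sort by position and accumulate weight:
  km 1 (Zone III, w=3) → cum 3
  km 4 (Zone I, w=125) → cum 128
  km 5 (Zone II, w=12) → cum 140
  km 7 (Zone VIII, w=11) → cum 151
  km 11 (Zone V, w=120) → cum 271  ≥ 202 → median here
  km 22 (Zone VII, w=3) → cum 274
  km 32 (Zone VI, w=50) → cum 324
  km 35 (Zone IV, w=80) → cum 404
Optimal location: km 11.

x = 11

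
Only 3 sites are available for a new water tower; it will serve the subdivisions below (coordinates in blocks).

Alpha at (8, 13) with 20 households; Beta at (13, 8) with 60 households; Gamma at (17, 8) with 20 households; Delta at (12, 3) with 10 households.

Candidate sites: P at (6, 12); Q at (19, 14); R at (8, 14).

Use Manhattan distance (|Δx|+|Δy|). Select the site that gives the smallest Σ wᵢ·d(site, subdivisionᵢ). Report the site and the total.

R, total 1130 blocks

Total weighted distance at each candidate:
  P (6, 12): total = 1170
  Q (19, 14): total = 1300
  R (8, 14): total = 1130
Minimum is at R with total 1130 blocks.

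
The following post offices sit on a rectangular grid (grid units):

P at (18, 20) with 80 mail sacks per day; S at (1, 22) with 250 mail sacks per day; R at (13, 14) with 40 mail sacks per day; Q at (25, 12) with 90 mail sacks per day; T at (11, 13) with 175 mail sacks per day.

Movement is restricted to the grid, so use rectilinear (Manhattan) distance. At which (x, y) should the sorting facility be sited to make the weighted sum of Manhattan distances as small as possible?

(11, 20)

Manhattan distance separates: Σwᵢ(|x−xᵢ|+|y−yᵢ|) = Σwᵢ|x−xᵢ| + Σwᵢ|y−yᵢ|, so x and y are optimised independently as 1-D weighted medians.
Total weight W = 635; half = 317.5.
x-coordinate, sorted with cumulative weight:
  x=1 (S, w=250) cum 250
  x=11 (T, w=175) cum 425  ← median
  x=13 (R, w=40) cum 465
  x=18 (P, w=80) cum 545
  x=25 (Q, w=90) cum 635
⇒ x* = 11
y-coordinate, sorted with cumulative weight:
  y=12 (Q, w=90) cum 90
  y=13 (T, w=175) cum 265
  y=14 (R, w=40) cum 305
  y=20 (P, w=80) cum 385  ← median
  y=22 (S, w=250) cum 635
⇒ y* = 20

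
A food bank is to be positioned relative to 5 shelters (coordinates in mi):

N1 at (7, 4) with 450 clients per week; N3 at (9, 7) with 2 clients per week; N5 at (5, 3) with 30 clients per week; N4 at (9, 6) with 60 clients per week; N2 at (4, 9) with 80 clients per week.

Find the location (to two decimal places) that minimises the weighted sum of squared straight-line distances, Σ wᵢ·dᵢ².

(6.72, 4.80)

The minimiser of Σwᵢ‖p−pᵢ‖² is the weighted centroid p* = (Σwᵢpᵢ)/(Σwᵢ).
Σwᵢ = 622.
Σwᵢxᵢ = 450·7 + 2·9 + 30·5 + 60·9 + 80·4 = 4178.
Σwᵢyᵢ = 450·4 + 2·7 + 30·3 + 60·6 + 80·9 = 2984.
x* = 4178/622 = 6.72, y* = 2984/622 = 4.80.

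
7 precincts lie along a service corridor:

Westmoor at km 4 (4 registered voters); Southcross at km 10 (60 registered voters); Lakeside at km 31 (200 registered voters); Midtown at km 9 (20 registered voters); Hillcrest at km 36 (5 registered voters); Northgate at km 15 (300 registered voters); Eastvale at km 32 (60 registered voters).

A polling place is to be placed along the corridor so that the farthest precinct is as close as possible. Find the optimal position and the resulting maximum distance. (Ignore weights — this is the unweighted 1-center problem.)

location 20, max distance 16

The 1-center on a line is the midpoint of the two extreme points: leftmost at 4, rightmost at 36.
Optimal location = (4 + 36)/2 = 20; maximum distance = (36 − 4)/2 = 16.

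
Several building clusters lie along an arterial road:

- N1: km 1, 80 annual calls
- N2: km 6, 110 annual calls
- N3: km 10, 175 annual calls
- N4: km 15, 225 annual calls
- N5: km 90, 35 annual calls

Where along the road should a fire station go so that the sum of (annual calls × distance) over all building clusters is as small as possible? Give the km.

x = 10

For a sum of weighted absolute distances on a line, the optimum is the weighted median (not the mean). Total weight W = 625; half-weight = 312.5.
Sort by position and accumulate weight:
  km 1 (N1, w=80) → cum 80
  km 6 (N2, w=110) → cum 190
  km 10 (N3, w=175) → cum 365  ≥ 312.5 → median here
  km 15 (N4, w=225) → cum 590
  km 90 (N5, w=35) → cum 625
Optimal location: km 10.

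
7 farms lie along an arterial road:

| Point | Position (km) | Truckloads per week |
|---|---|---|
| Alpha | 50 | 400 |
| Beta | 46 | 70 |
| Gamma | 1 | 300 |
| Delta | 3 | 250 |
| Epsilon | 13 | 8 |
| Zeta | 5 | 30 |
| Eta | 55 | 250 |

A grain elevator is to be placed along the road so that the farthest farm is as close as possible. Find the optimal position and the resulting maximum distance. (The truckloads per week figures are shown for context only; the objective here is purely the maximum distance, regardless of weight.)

The 1-center on a line is the midpoint of the two extreme points: leftmost at 1, rightmost at 55.
Optimal location = (1 + 55)/2 = 28; maximum distance = (55 − 1)/2 = 27.

location 28, max distance 27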